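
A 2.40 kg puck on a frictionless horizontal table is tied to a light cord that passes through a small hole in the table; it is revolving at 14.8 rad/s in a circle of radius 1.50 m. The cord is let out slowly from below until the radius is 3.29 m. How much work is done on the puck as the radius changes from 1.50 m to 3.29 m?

No torque about the axis ⇒ m r₁² ω₁ = m r₂² ω₂.
ω₂ = ω₁ (r₁/r₂)² = (14.8)(1.50/3.29)² = 3.076 rad/s.
W = ΔKE = ½m(v₂² − v₁²) = -468.5 J.

W ≈ -468 J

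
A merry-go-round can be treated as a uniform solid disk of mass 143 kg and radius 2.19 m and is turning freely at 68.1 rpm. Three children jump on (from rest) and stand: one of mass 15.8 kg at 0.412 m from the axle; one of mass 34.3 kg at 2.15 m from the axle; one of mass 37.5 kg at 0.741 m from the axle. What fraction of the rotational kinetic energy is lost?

fraction ≈ 0.346

The added mass arrives with no angular momentum about the axle, and any external torque about the axle is negligible, so the system's angular momentum is conserved.
I_p = ½(143)(2.19)² = 342.9 kg·m².
Added inertia Σmr² = (15.8)(0.412)² + (34.3)(2.15)² + (37.5)(0.741)² = 181.8 kg·m²; I_f = 342.9 + 181.8 = 524.7 kg·m².
ω_f = I_p ω_i / I_f = (342.9)(68.1) / 524.7 = 44.50 rpm.
KE_i = ½(342.9)(7.131 rad/s)² = 8720 J; KE_f = ½(524.7)(4.660)² = 5699 J.
Fraction lost = 0.3465.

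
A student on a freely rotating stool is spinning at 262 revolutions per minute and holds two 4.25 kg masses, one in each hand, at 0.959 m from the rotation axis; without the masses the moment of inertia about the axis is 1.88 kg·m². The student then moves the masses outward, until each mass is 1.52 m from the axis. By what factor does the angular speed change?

With no external torque about the axis, L is conserved: I₁ω₁ = I₂ω₂.
I₁ = 1.88 + 2(4.25)(0.959)² = 9.697 kg·m²; I₂ = 1.88 + 2(4.25)(1.52)² = 21.52 kg·m².
ω₂/ω₁ = I₁/I₂ = 9.697 / 21.52 = 0.4507.

ω₂/ω₁ ≈ 0.451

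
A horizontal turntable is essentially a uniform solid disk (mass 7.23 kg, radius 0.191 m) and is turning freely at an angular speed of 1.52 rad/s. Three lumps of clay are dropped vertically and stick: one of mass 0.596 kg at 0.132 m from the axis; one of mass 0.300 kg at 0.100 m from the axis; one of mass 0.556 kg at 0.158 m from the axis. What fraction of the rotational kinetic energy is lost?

fraction ≈ 0.171

No external torque acts about the axis; L_before = L_after.
I_p = ½(7.23)(0.191)² = 0.1319 kg·m².
Added inertia Σmr² = (0.596)(0.132)² + (0.300)(0.100)² + (0.556)(0.158)² = 0.02726 kg·m²; I_f = 0.1319 + 0.02726 = 0.1591 kg·m².
ω_f = I_p ω_i / I_f = (0.1319)(1.52) / 0.1591 = 1.260 rad/s.
KE_i = ½(0.1319)(1.520 rad/s)² = 0.1523 J; KE_f = ½(0.1591)(1.260)² = 0.1262 J.
Fraction lost = 0.1713.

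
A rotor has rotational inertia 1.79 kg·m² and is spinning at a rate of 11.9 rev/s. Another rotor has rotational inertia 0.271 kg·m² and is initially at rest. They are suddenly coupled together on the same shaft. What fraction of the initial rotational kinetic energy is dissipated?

No external torque acts about the common axis, so total angular momentum is conserved.
Taking A's sense as positive: L = (1.790)(11.9) = 21.30 kg·m²·rev/s.
Combined I = 1.790 + 0.2710 = 2.061 kg·m².
ω_f = L / I = 21.30 / 2.061 = 10.34 rev/s.
KE_i = ½ΣIω² = 5004 J; KE_f = ½(2.061)(64.94)² = 4346 J.
Fraction dissipated = (KE_i − KE_f)/KE_i = 0.1315.

fraction ≈ 0.131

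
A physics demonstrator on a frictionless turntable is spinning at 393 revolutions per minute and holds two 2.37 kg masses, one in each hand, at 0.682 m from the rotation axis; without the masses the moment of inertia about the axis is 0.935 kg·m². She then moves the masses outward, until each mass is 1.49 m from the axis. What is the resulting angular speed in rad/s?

ω₂ ≈ 11.3 rad/s

No external torque acts about the spin axis, so angular momentum is conserved.
I₁ = 0.935 + 2(2.37)(0.682)² = 3.140 kg·m²; I₂ = 0.935 + 2(2.37)(1.49)² = 11.46 kg·m².
ω₂ = I₁ω₁ / I₂ = (3.140)(393 rpm) / (11.46) = 107.7 rpm = 11.28 rad/s.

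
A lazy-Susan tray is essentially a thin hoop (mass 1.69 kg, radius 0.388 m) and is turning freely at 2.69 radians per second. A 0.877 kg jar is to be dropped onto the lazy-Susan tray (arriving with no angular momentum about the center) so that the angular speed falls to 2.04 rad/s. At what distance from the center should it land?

No external torque acts about the center; L_before = L_after.
I_p = (1.69)(0.388)² = 0.2544 kg·m².
I_p ω_i = (I_p + m r²) ω_f ⇒ m r² = I_p(ω_i/ω_f − 1) = 0.2544(2.69/2.04 − 1) = 0.08106 kg·m².
r = √(0.08106/0.877) = 0.3040 m.

r ≈ 0.304 m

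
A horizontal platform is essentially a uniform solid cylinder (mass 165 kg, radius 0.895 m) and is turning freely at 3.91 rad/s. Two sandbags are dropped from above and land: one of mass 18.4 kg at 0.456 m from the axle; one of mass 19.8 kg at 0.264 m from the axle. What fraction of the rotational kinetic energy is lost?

fraction ≈ 0.0730

The added mass arrives with no angular momentum about the axle, and any external torque about the axle is negligible, so the system's angular momentum is conserved.
I_p = ½(165)(0.895)² = 66.08 kg·m².
Added inertia Σmr² = (18.4)(0.456)² + (19.8)(0.264)² = 5.206 kg·m²; I_f = 66.08 + 5.206 = 71.29 kg·m².
ω_f = I_p ω_i / I_f = (66.08)(3.91) / 71.29 = 3.624 rad/s.
KE_i = ½(66.08)(3.910 rad/s)² = 505.2 J; KE_f = ½(71.29)(3.624)² = 468.3 J.
Fraction lost = 0.07303.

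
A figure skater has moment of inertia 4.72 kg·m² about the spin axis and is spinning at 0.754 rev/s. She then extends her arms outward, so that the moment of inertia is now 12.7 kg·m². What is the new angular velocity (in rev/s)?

With no external torque about the axis, L is conserved: I₁ω₁ = I₂ω₂.
ω₂ = I₁ω₁ / I₂ = (4.720)(0.754 rev/s) / (12.70) = 0.2802 rev/s.

ω₂ ≈ 0.280 rev/s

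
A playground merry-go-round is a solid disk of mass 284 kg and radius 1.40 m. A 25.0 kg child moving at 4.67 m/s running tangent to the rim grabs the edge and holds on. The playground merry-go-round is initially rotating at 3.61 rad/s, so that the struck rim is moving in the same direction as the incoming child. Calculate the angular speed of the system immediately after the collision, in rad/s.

About the axle the impulsive forces during the collision are internal, so angular momentum about that axis is conserved.
I_p = ½(284)(1.40)² = 278.3 kg·m². Taking the sense of the child's angular momentum as positive, L_{child} = m v R = (25.0)(4.67)(1.40) = 163.4 kg·m²/s.
L_i = +I_p ω_p + m v R = +(278.3)(3.61) + 163.4 = 1168 kg·m²/s.
After sticking, I_f = I_p + m R² = 278.3 + (25.0)(1.40)² = 327.3 kg·m².
ω_f = L_i / I_f = 1168 / 327.3 = 3.569 rad/s.

|ω_f| ≈ 3.57 rad/s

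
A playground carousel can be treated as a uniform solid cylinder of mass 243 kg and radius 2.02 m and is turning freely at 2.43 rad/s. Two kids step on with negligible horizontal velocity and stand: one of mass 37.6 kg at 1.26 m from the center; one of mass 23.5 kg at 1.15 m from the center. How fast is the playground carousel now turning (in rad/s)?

The added mass arrives with no angular momentum about the center, and any external torque about the center is negligible, so the system's angular momentum is conserved.
I_p = ½(243)(2.02)² = 495.8 kg·m².
Added inertia Σmr² = (37.6)(1.26)² + (23.5)(1.15)² = 90.77 kg·m²; I_f = 495.8 + 90.77 = 586.5 kg·m².
ω_f = I_p ω_i / I_f = (495.8)(2.43) / 586.5 = 2.054 rad/s.

ω_f ≈ 2.05 rad/s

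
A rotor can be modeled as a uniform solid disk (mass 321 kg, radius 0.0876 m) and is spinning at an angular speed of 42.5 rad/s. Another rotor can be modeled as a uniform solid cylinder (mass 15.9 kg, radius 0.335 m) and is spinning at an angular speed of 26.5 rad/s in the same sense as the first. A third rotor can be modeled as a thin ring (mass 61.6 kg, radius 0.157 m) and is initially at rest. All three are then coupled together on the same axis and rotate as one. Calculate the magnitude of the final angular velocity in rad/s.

|ω_f| ≈ 20.9 rad/s

No external torque acts about the common axis, so total angular momentum is conserved.
Moments of inertia: I_A = ½(321)(0.0876)² = 1.232 kg·m²; I_B = ½(15.9)(0.335)² = 0.8922 kg·m²; I_C = (61.6)(0.157)² = 1.518 kg·m².
Taking A's sense as positive: L = (1.232)(42.5) + (0.8922)(26.5) = 75.99 kg·m²·rad/s.
Combined I = 1.232 + 0.8922 + 1.518 = 3.642 kg·m².
ω_f = L / I = 75.99 / 3.642 = 20.86 rad/s.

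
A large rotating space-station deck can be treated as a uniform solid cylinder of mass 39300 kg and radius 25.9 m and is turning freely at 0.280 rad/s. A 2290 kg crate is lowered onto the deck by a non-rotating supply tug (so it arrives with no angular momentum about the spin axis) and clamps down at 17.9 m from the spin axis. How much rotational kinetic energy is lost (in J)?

The added mass arrives with no angular momentum about the spin axis, and any external torque about the spin axis is negligible, so the system's angular momentum is conserved.
I_p = ½(39300)(25.9)² = 1.318e+07 kg·m².
Added inertia Σmr² = (2290)(17.9)² = 7.337e+05 kg·m²; I_f = 1.318e+07 + 7.337e+05 = 1.392e+07 kg·m².
ω_f = I_p ω_i / I_f = (1.318e+07)(0.280) / 1.392e+07 = 0.2652 rad/s.
KE_i = ½(1.318e+07)(0.2800 rad/s)² = 5.167e+05 J; KE_f = ½(1.392e+07)(0.2652)² = 4.895e+05 J.

energy lost ≈ 27200 J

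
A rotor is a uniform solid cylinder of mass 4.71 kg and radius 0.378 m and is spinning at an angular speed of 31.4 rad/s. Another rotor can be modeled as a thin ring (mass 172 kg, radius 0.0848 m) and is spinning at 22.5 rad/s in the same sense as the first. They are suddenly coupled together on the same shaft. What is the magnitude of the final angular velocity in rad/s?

No external torque acts about the common axis, so total angular momentum is conserved.
Moments of inertia: I_A = ½(4.71)(0.378)² = 0.3365 kg·m²; I_B = (172)(0.0848)² = 1.237 kg·m².
Taking A's sense as positive: L = (0.3365)(31.4) + (1.237)(22.5) = 38.40 kg·m²·rad/s.
Combined I = 0.3365 + 1.237 = 1.573 kg·m².
ω_f = L / I = 38.40 / 1.573 = 24.40 rad/s.

|ω_f| ≈ 24.4 rad/s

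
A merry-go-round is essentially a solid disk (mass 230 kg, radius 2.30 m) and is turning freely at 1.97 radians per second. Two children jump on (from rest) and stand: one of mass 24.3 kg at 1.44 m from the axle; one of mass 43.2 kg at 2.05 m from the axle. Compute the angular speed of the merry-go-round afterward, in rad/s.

ω_f ≈ 1.43 rad/s

No external torque acts about the axle; L_before = L_after.
I_p = ½(230)(2.30)² = 608.3 kg·m².
Added inertia Σmr² = (24.3)(1.44)² + (43.2)(2.05)² = 231.9 kg·m²; I_f = 608.3 + 231.9 = 840.3 kg·m².
ω_f = I_p ω_i / I_f = (608.3)(1.97) / 840.3 = 1.426 rad/s.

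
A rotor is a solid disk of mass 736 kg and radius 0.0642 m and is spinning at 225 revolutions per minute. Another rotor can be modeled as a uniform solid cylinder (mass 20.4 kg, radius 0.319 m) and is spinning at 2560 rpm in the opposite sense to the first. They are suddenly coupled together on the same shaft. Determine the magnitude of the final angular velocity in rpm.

|ω_f| ≈ 907 rpm

The coupling torques are internal; angular momentum about the shared axis is conserved.
Moments of inertia: I_A = ½(736)(0.0642)² = 1.517 kg·m²; I_B = ½(20.4)(0.319)² = 1.038 kg·m².
Taking A's sense as positive: L = (1.517)(225) − (1.038)(2560) = -2316 kg·m²·rpm.
Combined I = 1.517 + 1.038 = 2.555 kg·m².
ω_f = L / I = -2316 / 2.555 = -906.5 rpm.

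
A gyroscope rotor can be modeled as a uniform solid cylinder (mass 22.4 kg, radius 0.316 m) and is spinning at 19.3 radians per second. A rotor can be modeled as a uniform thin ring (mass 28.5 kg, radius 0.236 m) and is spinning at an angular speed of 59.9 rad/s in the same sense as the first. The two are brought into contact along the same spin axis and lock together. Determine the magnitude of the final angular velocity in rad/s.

|ω_f| ≈ 43.1 rad/s

No external torque acts about the common axis, so total angular momentum is conserved.
Moments of inertia: I_A = ½(22.4)(0.316)² = 1.118 kg·m²; I_B = (28.5)(0.236)² = 1.587 kg·m².
Taking A's sense as positive: L = (1.118)(19.3) + (1.587)(59.9) = 116.7 kg·m²·rad/s.
Combined I = 1.118 + 1.587 = 2.706 kg·m².
ω_f = L / I = 116.7 / 2.706 = 43.12 rad/s.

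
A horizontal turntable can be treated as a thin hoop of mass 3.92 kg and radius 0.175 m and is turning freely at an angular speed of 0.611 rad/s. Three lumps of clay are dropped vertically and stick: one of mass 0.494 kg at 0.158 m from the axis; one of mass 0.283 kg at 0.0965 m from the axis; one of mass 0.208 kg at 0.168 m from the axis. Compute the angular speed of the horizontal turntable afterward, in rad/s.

ω_f ≈ 0.521 rad/s

The added mass arrives with no angular momentum about the axis, and any external torque about the axis is negligible, so the system's angular momentum is conserved.
I_p = (3.92)(0.175)² = 0.1200 kg·m².
Added inertia Σmr² = (0.494)(0.158)² + (0.283)(0.0965)² + (0.208)(0.168)² = 0.02084 kg·m²; I_f = 0.1200 + 0.02084 = 0.1409 kg·m².
ω_f = I_p ω_i / I_f = (0.1200)(0.611) / 0.1409 = 0.5206 rad/s.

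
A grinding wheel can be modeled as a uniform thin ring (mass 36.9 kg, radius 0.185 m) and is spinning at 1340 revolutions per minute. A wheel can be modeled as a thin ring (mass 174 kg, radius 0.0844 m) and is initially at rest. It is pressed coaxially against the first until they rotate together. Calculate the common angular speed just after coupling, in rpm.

|ω_f| ≈ 676 rpm

No external torque acts about the common axis, so total angular momentum is conserved.
Moments of inertia: I_A = (36.9)(0.185)² = 1.263 kg·m²; I_B = (174)(0.0844)² = 1.239 kg·m².
Taking A's sense as positive: L = (1.263)(1340) = 1692 kg·m²·rpm.
Combined I = 1.263 + 1.239 = 2.502 kg·m².
ω_f = L / I = 1692 / 2.502 = 676.3 rpm.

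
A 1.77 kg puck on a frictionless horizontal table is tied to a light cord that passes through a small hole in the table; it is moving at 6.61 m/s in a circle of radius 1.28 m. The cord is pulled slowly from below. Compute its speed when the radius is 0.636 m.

Central (radial) force ⇒ zero torque about the center ⇒ m v r is constant.
v₂ = v₁ r₁ / r₂ = (6.61)(1.28) / (0.636) = 13.30 m/s.

v₂ ≈ 13.3 m/s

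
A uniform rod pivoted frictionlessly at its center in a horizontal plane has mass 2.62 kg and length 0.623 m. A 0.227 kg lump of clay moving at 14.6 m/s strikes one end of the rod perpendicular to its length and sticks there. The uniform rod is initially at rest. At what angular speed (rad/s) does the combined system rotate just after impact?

The axle reaction passes through the pivot and exerts no torque about it; angular momentum about the pivot is conserved through the impact.
I_p = (1/12)(2.62)(0.623)² = 0.08474 kg·m². Taking the sense of the lump of clay's angular momentum as positive, L_{lump} = m v R = (0.227)(14.6)(0.623/2) = 1.032 kg·m²/s.
L_i = 0 + 1.032 = 1.032 kg·m²/s.
After sticking, I_f = I_p + m R² = 0.08474 + (0.227)(0.623/2)² = 0.1068 kg·m².
ω_f = L_i / I_f = 1.032 / 0.1068 = 9.669 rad/s.

|ω_f| ≈ 9.67 rad/s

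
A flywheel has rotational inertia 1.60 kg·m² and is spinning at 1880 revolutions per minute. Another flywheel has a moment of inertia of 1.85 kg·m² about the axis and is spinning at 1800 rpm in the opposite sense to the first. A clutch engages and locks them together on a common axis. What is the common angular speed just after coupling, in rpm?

|ω_f| ≈ 93.3 rpm

No external torque acts about the common axis, so total angular momentum is conserved.
Taking A's sense as positive: L = (1.600)(1880) − (1.850)(1800) = -322.0 kg·m²·rpm.
Combined I = 1.600 + 1.850 = 3.450 kg·m².
ω_f = L / I = -322.0 / 3.450 = -93.33 rpm.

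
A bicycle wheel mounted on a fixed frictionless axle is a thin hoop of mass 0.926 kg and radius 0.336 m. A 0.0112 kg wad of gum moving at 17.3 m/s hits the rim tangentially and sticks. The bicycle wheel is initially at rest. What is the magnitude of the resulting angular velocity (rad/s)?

About the axle the impulsive forces during the collision are internal, so angular momentum about that axis is conserved.
I_p = (0.926)(0.336)² = 0.1045 kg·m². Taking the sense of the wad of gum's angular momentum as positive, L_{wad} = m v R = (0.0112)(17.3)(0.336) = 0.06510 kg·m²/s.
L_i = 0 + 0.06510 = 0.06510 kg·m²/s.
After sticking, I_f = I_p + m R² = 0.1045 + (0.0112)(0.336)² = 0.1058 kg·m².
ω_f = L_i / I_f = 0.06510 / 0.1058 = 0.6153 rad/s.

|ω_f| ≈ 0.615 rad/s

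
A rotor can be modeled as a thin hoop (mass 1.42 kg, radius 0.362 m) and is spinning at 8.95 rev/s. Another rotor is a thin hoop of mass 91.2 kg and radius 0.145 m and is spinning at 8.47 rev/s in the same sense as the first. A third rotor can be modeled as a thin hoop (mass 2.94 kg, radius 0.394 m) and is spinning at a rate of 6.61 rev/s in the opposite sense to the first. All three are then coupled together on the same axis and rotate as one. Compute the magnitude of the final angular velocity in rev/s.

|ω_f| ≈ 5.82 rev/s

No external torque acts about the common axis, so total angular momentum is conserved.
Moments of inertia: I_A = (1.42)(0.362)² = 0.1861 kg·m²; I_B = (91.2)(0.145)² = 1.917 kg·m²; I_C = (2.94)(0.394)² = 0.4564 kg·m².
Taking A's sense as positive: L = (0.1861)(8.95) + (1.917)(8.47) − (0.4564)(6.61) = 14.89 kg·m²·rev/s.
Combined I = 0.1861 + 1.917 + 0.4564 = 2.560 kg·m².
ω_f = L / I = 14.89 / 2.560 = 5.816 rev/s.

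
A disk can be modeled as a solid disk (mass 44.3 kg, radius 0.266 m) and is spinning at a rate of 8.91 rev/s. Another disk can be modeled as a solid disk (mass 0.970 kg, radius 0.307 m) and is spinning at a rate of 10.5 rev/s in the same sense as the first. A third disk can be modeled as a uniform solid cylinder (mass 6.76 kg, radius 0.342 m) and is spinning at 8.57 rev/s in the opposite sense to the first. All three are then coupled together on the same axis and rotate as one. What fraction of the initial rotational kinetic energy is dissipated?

No external torque acts about the common axis, so total angular momentum is conserved.
Moments of inertia: I_A = ½(44.3)(0.266)² = 1.567 kg·m²; I_B = ½(0.970)(0.307)² = 0.04571 kg·m²; I_C = ½(6.76)(0.342)² = 0.3953 kg·m².
Taking A's sense as positive: L = (1.567)(8.91) + (0.04571)(10.5) − (0.3953)(8.57) = 11.06 kg·m²·rev/s.
Combined I = 1.567 + 0.04571 + 0.3953 = 2.008 kg·m².
ω_f = L / I = 11.06 / 2.008 = 5.505 rev/s.
KE_i = ½ΣIω² = 3129 J; KE_f = ½(2.008)(34.59)² = 1201 J.
Fraction dissipated = (KE_i − KE_f)/KE_i = 0.6160.

fraction ≈ 0.616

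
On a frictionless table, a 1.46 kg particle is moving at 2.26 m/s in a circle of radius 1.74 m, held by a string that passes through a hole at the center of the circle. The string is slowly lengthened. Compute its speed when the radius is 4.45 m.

The only horizontal force on the mass is along the cord (radial), so it exerts no torque about the hole and angular momentum m v r is conserved.
v₂ = v₁ r₁ / r₂ = (2.26)(1.74) / (4.45) = 0.8837 m/s.

v₂ ≈ 0.884 m/s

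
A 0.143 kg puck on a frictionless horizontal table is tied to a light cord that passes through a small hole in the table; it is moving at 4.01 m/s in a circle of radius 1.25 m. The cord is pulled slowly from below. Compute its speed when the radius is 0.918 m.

v₂ ≈ 5.46 m/s

The only horizontal force on the mass is along the cord (radial), so it exerts no torque about the hole and angular momentum m v r is conserved.
v₂ = v₁ r₁ / r₂ = (4.01)(1.25) / (0.918) = 5.460 m/s.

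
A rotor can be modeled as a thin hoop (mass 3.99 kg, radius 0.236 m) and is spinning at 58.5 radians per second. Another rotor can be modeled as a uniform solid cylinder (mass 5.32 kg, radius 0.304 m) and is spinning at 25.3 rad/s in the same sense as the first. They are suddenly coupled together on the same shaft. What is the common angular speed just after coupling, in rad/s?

No external torque acts about the common axis, so total angular momentum is conserved.
Moments of inertia: I_A = (3.99)(0.236)² = 0.2222 kg·m²; I_B = ½(5.32)(0.304)² = 0.2458 kg·m².
Taking A's sense as positive: L = (0.2222)(58.5) + (0.2458)(25.3) = 19.22 kg·m²·rad/s.
Combined I = 0.2222 + 0.2458 = 0.4681 kg·m².
ω_f = L / I = 19.22 / 0.4681 = 41.06 rad/s.

|ω_f| ≈ 41.1 rad/s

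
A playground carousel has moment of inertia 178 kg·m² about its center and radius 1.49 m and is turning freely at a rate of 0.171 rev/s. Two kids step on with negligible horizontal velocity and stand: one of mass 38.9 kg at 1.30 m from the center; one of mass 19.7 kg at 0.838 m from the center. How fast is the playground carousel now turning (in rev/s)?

The added mass arrives with no angular momentum about the center, and any external torque about the center is negligible, so the system's angular momentum is conserved.
Added inertia Σmr² = (38.9)(1.30)² + (19.7)(0.838)² = 79.58 kg·m²; I_f = 178.0 + 79.58 = 257.6 kg·m².
ω_f = I_p ω_i / I_f = (178.0)(0.171) / 257.6 = 0.1182 rev/s.

ω_f ≈ 0.118 rev/s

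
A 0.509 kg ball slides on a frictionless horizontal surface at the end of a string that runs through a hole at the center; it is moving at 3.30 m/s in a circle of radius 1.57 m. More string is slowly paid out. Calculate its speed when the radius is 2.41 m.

v₂ ≈ 2.15 m/s

The only horizontal force on the mass is along the cord (radial), so it exerts no torque about the hole and angular momentum m v r is conserved.
v₂ = v₁ r₁ / r₂ = (3.30)(1.57) / (2.41) = 2.150 m/s.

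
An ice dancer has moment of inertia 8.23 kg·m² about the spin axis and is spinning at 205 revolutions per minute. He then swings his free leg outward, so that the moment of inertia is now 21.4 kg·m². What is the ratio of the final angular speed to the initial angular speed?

ω₂/ω₁ ≈ 0.385

Angular momentum about the spin axis is conserved since the torque about it is zero.
ω₂/ω₁ = I₁/I₂ = 8.230 / 21.40 = 0.3846.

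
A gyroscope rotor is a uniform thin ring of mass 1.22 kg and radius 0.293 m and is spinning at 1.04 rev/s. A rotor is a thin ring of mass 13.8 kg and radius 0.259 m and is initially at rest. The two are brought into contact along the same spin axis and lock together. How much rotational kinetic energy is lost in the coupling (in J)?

The coupling torques are internal; angular momentum about the shared axis is conserved.
Moments of inertia: I_A = (1.22)(0.293)² = 0.1047 kg·m²; I_B = (13.8)(0.259)² = 0.9257 kg·m².
Taking A's sense as positive: L = (0.1047)(1.04) = 0.1089 kg·m²·rev/s.
Combined I = 0.1047 + 0.9257 = 1.030 kg·m².
ω_f = L / I = 0.1089 / 1.030 = 0.1057 rev/s.
KE_i = ½ΣIω² = 2.236 J; KE_f = ½(1.030)(0.6642)² = 0.2273 J.

ΔKE lost ≈ 2.01 J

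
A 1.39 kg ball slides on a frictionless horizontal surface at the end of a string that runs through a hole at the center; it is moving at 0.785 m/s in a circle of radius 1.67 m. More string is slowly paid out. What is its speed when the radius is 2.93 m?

v₂ ≈ 0.447 m/s

The only horizontal force on the mass is along the cord (radial), so it exerts no torque about the hole and angular momentum m v r is conserved.
v₂ = v₁ r₁ / r₂ = (0.785)(1.67) / (2.93) = 0.4474 m/s.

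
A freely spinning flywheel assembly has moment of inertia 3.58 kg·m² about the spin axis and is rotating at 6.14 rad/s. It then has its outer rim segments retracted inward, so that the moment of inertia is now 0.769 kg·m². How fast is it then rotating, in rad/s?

With no external torque about the axis, L is conserved: I₁ω₁ = I₂ω₂.
ω₂ = I₁ω₁ / I₂ = (3.580)(6.14 rad/s) / (0.7690) = 28.58 rad/s.

ω₂ ≈ 28.6 rad/s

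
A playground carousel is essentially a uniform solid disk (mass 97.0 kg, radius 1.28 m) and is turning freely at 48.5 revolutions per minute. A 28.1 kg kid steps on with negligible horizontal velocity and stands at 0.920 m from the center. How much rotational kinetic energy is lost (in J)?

No external torque acts about the center; L_before = L_after.
I_p = ½(97.0)(1.28)² = 79.46 kg·m².
Added inertia Σmr² = (28.1)(0.920)² = 23.78 kg·m²; I_f = 79.46 + 23.78 = 103.2 kg·m².
ω_f = I_p ω_i / I_f = (79.46)(48.5) / 103.2 = 37.33 rpm.
KE_i = ½(79.46)(5.079 rad/s)² = 1025 J; KE_f = ½(103.2)(3.909)² = 788.8 J.

energy lost ≈ 236 J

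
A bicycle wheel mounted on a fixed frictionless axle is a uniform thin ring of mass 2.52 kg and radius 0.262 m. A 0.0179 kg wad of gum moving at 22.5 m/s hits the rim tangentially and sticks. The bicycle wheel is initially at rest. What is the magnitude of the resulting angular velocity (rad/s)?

About the axle the impulsive forces during the collision are internal, so angular momentum about that axis is conserved.
I_p = (2.52)(0.262)² = 0.1730 kg·m². Taking the sense of the wad of gum's angular momentum as positive, L_{wad} = m v R = (0.0179)(22.5)(0.262) = 0.1055 kg·m²/s.
L_i = 0 + 0.1055 = 0.1055 kg·m²/s.
After sticking, I_f = I_p + m R² = 0.1730 + (0.0179)(0.262)² = 0.1742 kg·m².
ω_f = L_i / I_f = 0.1055 / 0.1742 = 0.6057 rad/s.

|ω_f| ≈ 0.606 rad/s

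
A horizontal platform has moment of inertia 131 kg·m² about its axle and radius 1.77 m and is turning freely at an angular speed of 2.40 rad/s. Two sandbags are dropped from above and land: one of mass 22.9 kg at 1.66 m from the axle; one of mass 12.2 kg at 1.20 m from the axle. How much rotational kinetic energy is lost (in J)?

No external torque acts about the axle; L_before = L_after.
Added inertia Σmr² = (22.9)(1.66)² + (12.2)(1.20)² = 80.67 kg·m²; I_f = 131.0 + 80.67 = 211.7 kg·m².
ω_f = I_p ω_i / I_f = (131.0)(2.40) / 211.7 = 1.485 rad/s.
KE_i = ½(131.0)(2.400 rad/s)² = 377.3 J; KE_f = ½(211.7)(1.485)² = 233.5 J.

energy lost ≈ 144 J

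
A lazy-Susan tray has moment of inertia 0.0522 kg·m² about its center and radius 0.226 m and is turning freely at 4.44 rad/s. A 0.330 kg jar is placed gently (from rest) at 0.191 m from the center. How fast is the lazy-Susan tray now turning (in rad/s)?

No external torque acts about the center; L_before = L_after.
Added inertia Σmr² = (0.330)(0.191)² = 0.01204 kg·m²; I_f = 0.05220 + 0.01204 = 0.06424 kg·m².
ω_f = I_p ω_i / I_f = (0.05220)(4.44) / 0.06424 = 3.608 rad/s.

ω_f ≈ 3.61 rad/s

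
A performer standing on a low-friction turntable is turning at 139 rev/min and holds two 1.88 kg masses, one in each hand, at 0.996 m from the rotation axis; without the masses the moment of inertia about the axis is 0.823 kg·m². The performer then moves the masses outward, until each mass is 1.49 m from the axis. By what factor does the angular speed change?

No external torque acts about the spin axis, so angular momentum is conserved.
I₁ = 0.823 + 2(1.88)(0.996)² = 4.553 kg·m²; I₂ = 0.823 + 2(1.88)(1.49)² = 9.171 kg·m².
ω₂/ω₁ = I₁/I₂ = 4.553 / 9.171 = 0.4965.

ω₂/ω₁ ≈ 0.496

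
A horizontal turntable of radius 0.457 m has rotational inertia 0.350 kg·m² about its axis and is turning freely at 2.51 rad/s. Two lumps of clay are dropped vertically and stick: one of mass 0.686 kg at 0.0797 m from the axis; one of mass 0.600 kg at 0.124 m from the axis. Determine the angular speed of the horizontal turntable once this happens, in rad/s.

ω_f ≈ 2.42 rad/s

No external torque acts about the axis; L_before = L_after.
Added inertia Σmr² = (0.686)(0.0797)² + (0.600)(0.124)² = 0.01358 kg·m²; I_f = 0.3500 + 0.01358 = 0.3636 kg·m².
ω_f = I_p ω_i / I_f = (0.3500)(2.51) / 0.3636 = 2.416 rad/s.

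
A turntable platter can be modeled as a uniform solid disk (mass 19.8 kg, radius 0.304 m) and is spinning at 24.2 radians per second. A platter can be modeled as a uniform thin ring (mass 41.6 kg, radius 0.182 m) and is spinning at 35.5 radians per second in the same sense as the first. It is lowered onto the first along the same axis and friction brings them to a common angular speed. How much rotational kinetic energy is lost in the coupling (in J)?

ΔKE lost ≈ 35.1 J

The coupling torques are internal; angular momentum about the shared axis is conserved.
Moments of inertia: I_A = ½(19.8)(0.304)² = 0.9149 kg·m²; I_B = (41.6)(0.182)² = 1.378 kg·m².
Taking A's sense as positive: L = (0.9149)(24.2) + (1.378)(35.5) = 71.06 kg·m²·rad/s.
Combined I = 0.9149 + 1.378 = 2.293 kg·m².
ω_f = L / I = 71.06 / 2.293 = 30.99 rad/s.
KE_i = ½ΣIω² = 1136 J; KE_f = ½(2.293)(30.99)² = 1101 J.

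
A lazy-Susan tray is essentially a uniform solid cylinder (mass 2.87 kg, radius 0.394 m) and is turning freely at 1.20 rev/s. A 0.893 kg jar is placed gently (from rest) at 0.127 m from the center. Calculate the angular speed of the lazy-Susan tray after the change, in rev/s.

No external torque acts about the center; L_before = L_after.
I_p = ½(2.87)(0.394)² = 0.2228 kg·m².
Added inertia Σmr² = (0.893)(0.127)² = 0.01440 kg·m²; I_f = 0.2228 + 0.01440 = 0.2372 kg·m².
ω_f = I_p ω_i / I_f = (0.2228)(1.20) / 0.2372 = 1.127 rev/s.

ω_f ≈ 1.13 rev/s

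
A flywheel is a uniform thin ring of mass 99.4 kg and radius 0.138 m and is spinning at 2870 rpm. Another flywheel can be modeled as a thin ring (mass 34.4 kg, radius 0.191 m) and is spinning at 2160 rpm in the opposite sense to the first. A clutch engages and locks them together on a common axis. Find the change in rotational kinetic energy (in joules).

The coupling torques are internal; angular momentum about the shared axis is conserved.
Moments of inertia: I_A = (99.4)(0.138)² = 1.893 kg·m²; I_B = (34.4)(0.191)² = 1.255 kg·m².
Taking A's sense as positive: L = (1.893)(2870) − (1.255)(2160) = 2722 kg·m²·rpm.
Combined I = 1.893 + 1.255 = 3.148 kg·m².
ω_f = L / I = 2722 / 3.148 = 864.7 rpm.
KE_i = ½ΣIω² = 1.176e+05 J; KE_f = ½(3.148)(90.56)² = 12910 J.

ΔKE ≈ -1.05e+05 J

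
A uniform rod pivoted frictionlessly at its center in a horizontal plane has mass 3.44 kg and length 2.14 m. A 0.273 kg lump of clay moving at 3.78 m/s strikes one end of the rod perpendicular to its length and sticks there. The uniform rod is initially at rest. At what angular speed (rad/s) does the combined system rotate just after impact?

About the pivot the impulsive forces during the collision are internal, so angular momentum about that axis is conserved.
I_p = (1/12)(3.44)(2.14)² = 1.313 kg·m². Taking the sense of the lump of clay's angular momentum as positive, L_{lump} = m v R = (0.273)(3.78)(2.14/2) = 1.104 kg·m²/s.
L_i = 0 + 1.104 = 1.104 kg·m²/s.
After sticking, I_f = I_p + m R² = 1.313 + (0.273)(2.14/2)² = 1.625 kg·m².
ω_f = L_i / I_f = 1.104 / 1.625 = 0.6793 rad/s.

|ω_f| ≈ 0.679 rad/s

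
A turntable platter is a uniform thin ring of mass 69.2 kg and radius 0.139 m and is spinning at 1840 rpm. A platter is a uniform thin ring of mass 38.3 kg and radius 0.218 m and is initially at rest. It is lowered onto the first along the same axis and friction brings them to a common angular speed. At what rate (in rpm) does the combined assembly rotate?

|ω_f| ≈ 779 rpm

No external torque acts about the common axis, so total angular momentum is conserved.
Moments of inertia: I_A = (69.2)(0.139)² = 1.337 kg·m²; I_B = (38.3)(0.218)² = 1.820 kg·m².
Taking A's sense as positive: L = (1.337)(1840) = 2460 kg·m²·rpm.
Combined I = 1.337 + 1.820 = 3.157 kg·m².
ω_f = L / I = 2460 / 3.157 = 779.2 rpm.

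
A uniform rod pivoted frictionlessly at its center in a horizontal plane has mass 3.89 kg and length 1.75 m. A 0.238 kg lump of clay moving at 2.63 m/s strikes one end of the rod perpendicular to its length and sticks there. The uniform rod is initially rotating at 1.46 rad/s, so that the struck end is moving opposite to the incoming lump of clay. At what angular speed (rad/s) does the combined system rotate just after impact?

|ω_f| ≈ 0.767 rad/s

About the pivot the impulsive forces during the collision are internal, so angular momentum about that axis is conserved.
I_p = (1/12)(3.89)(1.75)² = 0.9928 kg·m². Taking the sense of the lump of clay's angular momentum as positive, L_{lump} = m v R = (0.238)(2.63)(1.75/2) = 0.5477 kg·m²/s.
L_i = −I_p ω_p + m v R = −(0.9928)(1.46) + 0.5477 = -0.9017 kg·m²/s.
After sticking, I_f = I_p + m R² = 0.9928 + (0.238)(1.75/2)² = 1.175 kg·m².
ω_f = L_i / I_f = -0.9017 / 1.175 = -0.7674 rad/s.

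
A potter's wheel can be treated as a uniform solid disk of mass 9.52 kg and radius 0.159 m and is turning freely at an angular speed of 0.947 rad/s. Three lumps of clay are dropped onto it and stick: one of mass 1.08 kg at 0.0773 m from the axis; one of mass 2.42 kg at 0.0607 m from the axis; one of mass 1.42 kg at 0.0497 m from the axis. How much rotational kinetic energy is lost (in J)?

No external torque acts about the axis; L_before = L_after.
I_p = ½(9.52)(0.159)² = 0.1203 kg·m².
Added inertia Σmr² = (1.08)(0.0773)² + (2.42)(0.0607)² + (1.42)(0.0497)² = 0.01888 kg·m²; I_f = 0.1203 + 0.01888 = 0.1392 kg·m².
ω_f = I_p ω_i / I_f = (0.1203)(0.947) / 0.1392 = 0.8186 rad/s.
KE_i = ½(0.1203)(0.9470 rad/s)² = 0.05396 J; KE_f = ½(0.1392)(0.8186)² = 0.04664 J.

energy lost ≈ 0.00732 J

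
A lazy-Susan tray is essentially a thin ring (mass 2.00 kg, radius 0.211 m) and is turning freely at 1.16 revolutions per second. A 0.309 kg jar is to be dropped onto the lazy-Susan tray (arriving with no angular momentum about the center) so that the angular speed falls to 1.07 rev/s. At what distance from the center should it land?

No external torque acts about the center; L_before = L_after.
I_p = (2.00)(0.211)² = 0.08904 kg·m².
I_p ω_i = (I_p + m r²) ω_f ⇒ m r² = I_p(ω_i/ω_f − 1) = 0.08904(1.16/1.07 − 1) = 0.007490 kg·m².
r = √(0.007490/0.309) = 0.1557 m.

r ≈ 0.156 m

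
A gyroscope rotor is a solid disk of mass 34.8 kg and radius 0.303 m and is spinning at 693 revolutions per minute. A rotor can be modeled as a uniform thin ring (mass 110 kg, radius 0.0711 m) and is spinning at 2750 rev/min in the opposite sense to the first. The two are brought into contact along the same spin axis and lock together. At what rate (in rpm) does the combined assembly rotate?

|ω_f| ≈ 196 rpm

No external torque acts about the common axis, so total angular momentum is conserved.
Moments of inertia: I_A = ½(34.8)(0.303)² = 1.597 kg·m²; I_B = (110)(0.0711)² = 0.5561 kg·m².
Taking A's sense as positive: L = (1.597)(693) − (0.5561)(2750) = -422.1 kg·m²·rpm.
Combined I = 1.597 + 0.5561 = 2.154 kg·m².
ω_f = L / I = -422.1 / 2.154 = -196.0 rpm.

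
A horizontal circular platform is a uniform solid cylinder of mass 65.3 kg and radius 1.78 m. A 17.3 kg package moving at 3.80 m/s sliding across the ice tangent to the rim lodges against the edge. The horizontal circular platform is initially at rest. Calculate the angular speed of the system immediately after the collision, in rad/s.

|ω_f| ≈ 0.739 rad/s

The axle reaction passes through the central axle and exerts no torque about it; angular momentum about the central axle is conserved through the impact.
I_p = ½(65.3)(1.78)² = 103.4 kg·m². Taking the sense of the package's angular momentum as positive, L_{package} = m v R = (17.3)(3.80)(1.78) = 117.0 kg·m²/s.
L_i = 0 + 117.0 = 117.0 kg·m²/s.
After sticking, I_f = I_p + m R² = 103.4 + (17.3)(1.78)² = 158.3 kg·m².
ω_f = L_i / I_f = 117.0 / 158.3 = 0.7394 rad/s.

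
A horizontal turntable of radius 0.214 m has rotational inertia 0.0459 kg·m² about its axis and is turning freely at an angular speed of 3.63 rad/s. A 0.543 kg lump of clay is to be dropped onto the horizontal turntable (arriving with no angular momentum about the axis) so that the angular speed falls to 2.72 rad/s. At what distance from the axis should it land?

The added mass arrives with no angular momentum about the axis, and any external torque about the axis is negligible, so the system's angular momentum is conserved.
I_p ω_i = (I_p + m r²) ω_f ⇒ m r² = I_p(ω_i/ω_f − 1) = 0.04590(3.63/2.72 − 1) = 0.01536 kg·m².
r = √(0.01536/0.543) = 0.1682 m.

r ≈ 0.168 m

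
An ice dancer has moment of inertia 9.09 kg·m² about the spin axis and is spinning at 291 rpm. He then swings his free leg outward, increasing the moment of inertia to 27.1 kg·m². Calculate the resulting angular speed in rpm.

Angular momentum about the spin axis is conserved since the torque about it is zero.
ω₂ = I₁ω₁ / I₂ = (9.090)(291 rpm) / (27.10) = 97.61 rpm.

ω₂ ≈ 97.6 rpm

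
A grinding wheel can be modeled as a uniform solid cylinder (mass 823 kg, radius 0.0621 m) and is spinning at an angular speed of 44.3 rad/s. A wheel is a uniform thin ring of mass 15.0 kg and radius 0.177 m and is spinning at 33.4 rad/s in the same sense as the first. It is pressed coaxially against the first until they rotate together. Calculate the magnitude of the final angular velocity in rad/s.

The coupling torques are internal; angular momentum about the shared axis is conserved.
Moments of inertia: I_A = ½(823)(0.0621)² = 1.587 kg·m²; I_B = (15.0)(0.177)² = 0.4699 kg·m².
Taking A's sense as positive: L = (1.587)(44.3) + (0.4699)(33.4) = 86.00 kg·m²·rad/s.
Combined I = 1.587 + 0.4699 = 2.057 kg·m².
ω_f = L / I = 86.00 / 2.057 = 41.81 rad/s.

|ω_f| ≈ 41.8 rad/s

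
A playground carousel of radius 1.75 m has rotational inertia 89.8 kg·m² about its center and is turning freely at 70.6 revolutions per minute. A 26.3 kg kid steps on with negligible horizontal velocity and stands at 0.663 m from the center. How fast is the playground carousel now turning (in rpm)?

The added mass arrives with no angular momentum about the center, and any external torque about the center is negligible, so the system's angular momentum is conserved.
Added inertia Σmr² = (26.3)(0.663)² = 11.56 kg·m²; I_f = 89.80 + 11.56 = 101.4 kg·m².
ω_f = I_p ω_i / I_f = (89.80)(70.6) / 101.4 = 62.55 rpm.

ω_f ≈ 62.5 rpm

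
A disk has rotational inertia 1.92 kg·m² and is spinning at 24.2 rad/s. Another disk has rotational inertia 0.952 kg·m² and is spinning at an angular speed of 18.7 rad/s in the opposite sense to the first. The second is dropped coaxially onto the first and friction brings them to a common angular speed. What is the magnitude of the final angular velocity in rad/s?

|ω_f| ≈ 9.98 rad/s

No external torque acts about the common axis, so total angular momentum is conserved.
Taking A's sense as positive: L = (1.920)(24.2) − (0.9520)(18.7) = 28.66 kg·m²·rad/s.
Combined I = 1.920 + 0.9520 = 2.872 kg·m².
ω_f = L / I = 28.66 / 2.872 = 9.980 rad/s.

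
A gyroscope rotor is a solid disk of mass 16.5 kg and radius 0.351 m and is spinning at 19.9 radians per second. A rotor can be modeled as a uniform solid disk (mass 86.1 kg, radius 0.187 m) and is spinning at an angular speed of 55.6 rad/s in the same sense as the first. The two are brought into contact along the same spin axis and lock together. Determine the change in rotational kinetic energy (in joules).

The coupling torques are internal; angular momentum about the shared axis is conserved.
Moments of inertia: I_A = ½(16.5)(0.351)² = 1.016 kg·m²; I_B = ½(86.1)(0.187)² = 1.505 kg·m².
Taking A's sense as positive: L = (1.016)(19.9) + (1.505)(55.6) = 103.9 kg·m²·rad/s.
Combined I = 1.016 + 1.505 = 2.522 kg·m².
ω_f = L / I = 103.9 / 2.522 = 41.21 rad/s.
KE_i = ½ΣIω² = 2528 J; KE_f = ½(2.522)(41.21)² = 2141 J.

ΔKE ≈ -387 J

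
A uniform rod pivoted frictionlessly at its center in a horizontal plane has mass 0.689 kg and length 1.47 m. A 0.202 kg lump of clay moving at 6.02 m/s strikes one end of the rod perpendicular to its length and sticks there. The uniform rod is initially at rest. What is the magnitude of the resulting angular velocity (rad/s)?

About the pivot the impulsive forces during the collision are internal, so angular momentum about that axis is conserved.
I_p = (1/12)(0.689)(1.47)² = 0.1241 kg·m². Taking the sense of the lump of clay's angular momentum as positive, L_{lump} = m v R = (0.202)(6.02)(1.47/2) = 0.8938 kg·m²/s.
L_i = 0 + 0.8938 = 0.8938 kg·m²/s.
After sticking, I_f = I_p + m R² = 0.1241 + (0.202)(1.47/2)² = 0.2332 kg·m².
ω_f = L_i / I_f = 0.8938 / 0.2332 = 3.833 rad/s.

|ω_f| ≈ 3.83 rad/s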